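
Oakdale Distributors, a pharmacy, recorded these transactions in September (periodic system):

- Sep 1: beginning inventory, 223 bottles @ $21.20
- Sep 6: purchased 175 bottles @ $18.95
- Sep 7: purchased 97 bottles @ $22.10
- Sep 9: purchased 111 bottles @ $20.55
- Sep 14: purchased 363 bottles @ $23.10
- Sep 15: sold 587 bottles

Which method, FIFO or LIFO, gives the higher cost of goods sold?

LIFO

FIFO COGS: 223 @ $21.20 + 175 @ $18.95 + 97 @ $22.10 + 92 @ $20.55 = $12,078.15
LIFO COGS: 363 @ $23.10 + 111 @ $20.55 + 97 @ $22.10 + 16 @ $18.95 = $13,113.25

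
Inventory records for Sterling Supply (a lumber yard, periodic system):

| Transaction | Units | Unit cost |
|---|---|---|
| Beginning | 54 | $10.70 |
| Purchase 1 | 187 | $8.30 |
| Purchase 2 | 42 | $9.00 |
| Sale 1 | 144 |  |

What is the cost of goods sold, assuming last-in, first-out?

COGS = $1,224.60

Sale 1 (144) [LIFO — newest first]: 42 @ $9.00 + 102 @ $8.30 = $1,224.60
Ending inventory: 54 @ $10.70 + 85 @ $8.30 = $1,283.30
Check: goods available $2,507.90 = COGS $1,224.60 + ending $1,283.30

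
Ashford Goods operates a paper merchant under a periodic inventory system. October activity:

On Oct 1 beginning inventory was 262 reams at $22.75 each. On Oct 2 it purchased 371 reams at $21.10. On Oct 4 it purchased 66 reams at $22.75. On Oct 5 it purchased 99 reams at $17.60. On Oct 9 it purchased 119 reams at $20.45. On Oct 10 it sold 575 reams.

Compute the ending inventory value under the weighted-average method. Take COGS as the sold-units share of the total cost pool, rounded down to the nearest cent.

Oct 10, sell 575: 575/917 × $19,466.05 → $12,206.08
Ending inventory (cost pool remaining) = $7,259.97
Check: goods available $19,466.05 = COGS $12,206.08 + ending $7,259.97

Ending inventory = $7,259.97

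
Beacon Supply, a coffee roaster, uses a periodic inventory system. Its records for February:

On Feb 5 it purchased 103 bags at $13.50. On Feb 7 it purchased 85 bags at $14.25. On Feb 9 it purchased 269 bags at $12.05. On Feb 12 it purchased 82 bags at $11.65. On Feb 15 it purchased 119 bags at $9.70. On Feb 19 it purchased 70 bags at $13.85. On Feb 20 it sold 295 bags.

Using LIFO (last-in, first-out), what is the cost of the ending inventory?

Ending inventory = $5,554.00

Feb 20, 295 sold [LIFO — newest first]: 70 @ $13.85 + 119 @ $9.70 + 82 @ $11.65 + 24 @ $12.05 = $3,368.30
Ending inventory: 103 @ $13.50 + 85 @ $14.25 + 245 @ $12.05 = $5,554.00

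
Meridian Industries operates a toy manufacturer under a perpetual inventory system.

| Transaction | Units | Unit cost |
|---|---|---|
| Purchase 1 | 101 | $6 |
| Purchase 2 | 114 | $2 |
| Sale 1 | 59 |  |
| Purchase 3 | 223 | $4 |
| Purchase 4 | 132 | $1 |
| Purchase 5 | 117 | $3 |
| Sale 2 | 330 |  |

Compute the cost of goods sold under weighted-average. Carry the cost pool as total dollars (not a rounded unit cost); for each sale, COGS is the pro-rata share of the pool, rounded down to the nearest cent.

After Purchase 1: 101 on hand, pool $606.00 (≈ $6.0000 each)
After Purchase 2: 215 on hand, pool $834.00 (≈ $3.8791 each)
Sale 1, sell 59: 59/215 × $834.00 → $228.86
After Purchase 3: 379 on hand, pool $1,497.14 (≈ $3.9502 each)
After Purchase 4: 511 on hand, pool $1,629.14 (≈ $3.1881 each)
After Purchase 5: 628 on hand, pool $1,980.14 (≈ $3.1531 each)
Sale 2, sell 330: 330/628 × $1,980.14 → $1,040.51
Total COGS = $228.86 + $1,040.51 = $1,269.37
Ending inventory (cost pool remaining) = $939.63
Check: goods available $2,209.00 = COGS $1,269.37 + ending $939.63

COGS = $1,269.37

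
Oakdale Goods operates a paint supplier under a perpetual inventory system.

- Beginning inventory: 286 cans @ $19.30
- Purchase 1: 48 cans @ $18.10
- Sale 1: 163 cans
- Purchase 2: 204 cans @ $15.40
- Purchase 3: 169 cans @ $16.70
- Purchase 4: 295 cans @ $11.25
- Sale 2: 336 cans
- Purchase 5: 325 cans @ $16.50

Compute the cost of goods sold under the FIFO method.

Sale 1 (163) [FIFO — oldest first]: 163 @ $19.30 = $3,145.90
Sale 2 (336) [FIFO — oldest first]: 123 @ $19.30 + 48 @ $18.10 + 165 @ $15.40 = $5,783.70
Total COGS = $3,145.90 + $5,783.70 = $8,929.60
Ending inventory: 39 @ $15.40 + 169 @ $16.70 + 295 @ $11.25 + 325 @ $16.50 = $12,104.15

COGS = $8,929.60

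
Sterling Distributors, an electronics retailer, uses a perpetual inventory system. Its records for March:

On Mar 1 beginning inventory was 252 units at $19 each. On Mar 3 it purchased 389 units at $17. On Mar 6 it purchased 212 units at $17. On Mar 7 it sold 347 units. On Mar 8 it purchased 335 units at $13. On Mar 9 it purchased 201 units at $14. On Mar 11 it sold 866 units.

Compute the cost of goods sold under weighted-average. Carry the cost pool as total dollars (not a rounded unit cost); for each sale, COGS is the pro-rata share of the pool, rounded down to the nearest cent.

COGS = $19,459.68

After Mar 1: 252 on hand, pool $4,788.00 (≈ $19.0000 each)
After Mar 3: 641 on hand, pool $11,401.00 (≈ $17.7863 each)
After Mar 6: 853 on hand, pool $15,005.00 (≈ $17.5909 each)
Mar 7, sell 347: 347/853 × $15,005.00 → $6,104.02
After Mar 8: 841 on hand, pool $13,255.98 (≈ $15.7622 each)
After Mar 9: 1042 on hand, pool $16,069.98 (≈ $15.4222 each)
Mar 11, sell 866: 866/1042 × $16,069.98 → $13,355.66
Total COGS = $6,104.02 + $13,355.66 = $19,459.68
Ending inventory (cost pool remaining) = $2,714.32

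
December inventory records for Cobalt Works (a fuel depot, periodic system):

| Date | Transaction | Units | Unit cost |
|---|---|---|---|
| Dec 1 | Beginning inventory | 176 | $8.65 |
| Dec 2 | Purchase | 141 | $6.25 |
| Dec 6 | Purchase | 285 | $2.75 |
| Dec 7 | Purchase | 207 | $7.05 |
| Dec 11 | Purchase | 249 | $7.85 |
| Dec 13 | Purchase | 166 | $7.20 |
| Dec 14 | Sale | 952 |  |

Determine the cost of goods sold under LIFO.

Dec 14, 952 sold [LIFO — newest first]: 166 @ $7.20 + 249 @ $7.85 + 207 @ $7.05 + 285 @ $2.75 + 45 @ $6.25 = $5,674.20
Ending inventory: 176 @ $8.65 + 96 @ $6.25 = $2,122.40
Check: goods available $7,796.60 = COGS $5,674.20 + ending $2,122.40

COGS = $5,674.20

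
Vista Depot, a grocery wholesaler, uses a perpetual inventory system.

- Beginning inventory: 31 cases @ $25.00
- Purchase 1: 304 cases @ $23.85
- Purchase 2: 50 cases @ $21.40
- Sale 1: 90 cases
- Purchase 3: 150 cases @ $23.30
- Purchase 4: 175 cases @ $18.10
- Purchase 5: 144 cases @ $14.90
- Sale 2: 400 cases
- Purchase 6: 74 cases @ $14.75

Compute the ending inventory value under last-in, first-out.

Ending inventory = $9,770.60

Sale 1 (90) [LIFO — newest first]: 50 @ $21.40 + 40 @ $23.85 = $2,024.00
Sale 2 (400) [LIFO — newest first]: 144 @ $14.90 + 175 @ $18.10 + 81 @ $23.30 = $7,200.40
Total COGS = $2,024.00 + $7,200.40 = $9,224.40
Ending inventory: 31 @ $25.00 + 264 @ $23.85 + 69 @ $23.30 + 74 @ $14.75 = $9,770.60
Check: goods available $18,995.00 = COGS $9,224.40 + ending $9,770.60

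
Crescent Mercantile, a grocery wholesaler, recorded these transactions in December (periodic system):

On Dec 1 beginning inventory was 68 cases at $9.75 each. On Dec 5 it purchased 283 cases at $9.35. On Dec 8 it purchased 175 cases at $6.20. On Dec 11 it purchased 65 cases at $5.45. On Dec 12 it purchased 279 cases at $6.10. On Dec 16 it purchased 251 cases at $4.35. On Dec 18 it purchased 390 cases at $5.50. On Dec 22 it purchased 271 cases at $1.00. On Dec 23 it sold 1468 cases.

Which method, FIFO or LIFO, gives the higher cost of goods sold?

FIFO

FIFO COGS: 68 @ $9.75 + 283 @ $9.35 + 175 @ $6.20 + 65 @ $5.45 + 279 @ $6.10 + 251 @ $4.35 + 347 @ $5.50 = $9,450.55
LIFO COGS: 271 @ $1.00 + 390 @ $5.50 + 251 @ $4.35 + 279 @ $6.10 + 65 @ $5.45 + 175 @ $6.20 + 37 @ $9.35 = $6,994.95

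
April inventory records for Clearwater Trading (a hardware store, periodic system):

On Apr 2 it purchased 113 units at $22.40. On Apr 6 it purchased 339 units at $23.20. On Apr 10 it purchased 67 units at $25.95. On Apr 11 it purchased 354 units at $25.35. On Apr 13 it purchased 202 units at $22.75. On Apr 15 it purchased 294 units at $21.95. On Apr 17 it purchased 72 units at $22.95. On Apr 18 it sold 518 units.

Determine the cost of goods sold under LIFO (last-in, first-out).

COGS = $11,563.70

Apr 18, 518 sold [LIFO — newest first]: 72 @ $22.95 + 294 @ $21.95 + 152 @ $22.75 = $11,563.70
Ending inventory: 113 @ $22.40 + 339 @ $23.20 + 67 @ $25.95 + 354 @ $25.35 + 50 @ $22.75 = $22,246.05
Check: goods available $33,809.75 = COGS $11,563.70 + ending $22,246.05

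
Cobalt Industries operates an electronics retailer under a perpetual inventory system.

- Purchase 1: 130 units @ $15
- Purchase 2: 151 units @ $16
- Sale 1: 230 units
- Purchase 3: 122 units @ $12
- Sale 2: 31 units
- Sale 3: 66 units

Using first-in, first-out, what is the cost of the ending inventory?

Sale 1 (230) [FIFO — oldest first]: 130 @ $15 + 100 @ $16 = $3,550
Sale 2 (31) [FIFO — oldest first]: 31 @ $16 = $496
Sale 3 (66) [FIFO — oldest first]: 20 @ $16 + 46 @ $12 = $872
Total COGS = $3,550 + $496 + $872 = $4,918
Ending inventory: 76 @ $12 = $912
Check: goods available $5,830 = COGS $4,918 + ending $912

Ending inventory = $912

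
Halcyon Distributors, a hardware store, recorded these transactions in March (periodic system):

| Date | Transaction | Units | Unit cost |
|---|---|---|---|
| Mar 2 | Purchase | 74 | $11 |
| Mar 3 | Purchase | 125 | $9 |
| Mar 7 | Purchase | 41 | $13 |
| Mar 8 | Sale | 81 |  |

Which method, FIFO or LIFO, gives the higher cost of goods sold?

LIFO

FIFO COGS: 74 @ $11 + 7 @ $9 = $877
LIFO COGS: 41 @ $13 + 40 @ $9 = $893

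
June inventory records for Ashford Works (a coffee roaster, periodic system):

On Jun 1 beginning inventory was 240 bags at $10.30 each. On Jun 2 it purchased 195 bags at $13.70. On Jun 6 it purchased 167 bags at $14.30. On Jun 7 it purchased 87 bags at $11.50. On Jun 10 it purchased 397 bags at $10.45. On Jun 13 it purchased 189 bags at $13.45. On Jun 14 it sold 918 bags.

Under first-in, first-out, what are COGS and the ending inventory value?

Jun 14, 918 sold [FIFO — oldest first]: 240 @ $10.30 + 195 @ $13.70 + 167 @ $14.30 + 87 @ $11.50 + 229 @ $10.45 = $10,925.15
Ending inventory: 168 @ $10.45 + 189 @ $13.45 = $4,297.65

COGS = $10,925.15; ending inventory = $4,297.65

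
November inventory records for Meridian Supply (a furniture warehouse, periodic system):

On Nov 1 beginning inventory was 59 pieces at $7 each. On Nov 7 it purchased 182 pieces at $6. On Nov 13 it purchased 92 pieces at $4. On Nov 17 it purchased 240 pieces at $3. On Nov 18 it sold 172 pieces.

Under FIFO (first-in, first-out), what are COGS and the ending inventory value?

Nov 18, 172 sold [FIFO — oldest first]: 59 @ $7 + 113 @ $6 = $1,091
Ending inventory: 69 @ $6 + 92 @ $4 + 240 @ $3 = $1,502

COGS = $1,091; ending inventory = $1,502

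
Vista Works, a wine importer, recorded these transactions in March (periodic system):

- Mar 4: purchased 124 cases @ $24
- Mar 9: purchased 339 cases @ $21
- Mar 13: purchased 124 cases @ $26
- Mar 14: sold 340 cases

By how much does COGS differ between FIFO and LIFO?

$248

FIFO COGS: 124 @ $24 + 216 @ $21 = $7,512
LIFO COGS: 124 @ $26 + 216 @ $21 = $7,760
Difference = |$7,512 − $7,760| = $248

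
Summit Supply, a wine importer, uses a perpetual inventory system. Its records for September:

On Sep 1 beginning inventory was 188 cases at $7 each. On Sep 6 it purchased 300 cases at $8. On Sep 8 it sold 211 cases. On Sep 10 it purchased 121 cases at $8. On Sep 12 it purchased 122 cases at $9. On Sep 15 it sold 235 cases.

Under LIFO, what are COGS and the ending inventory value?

Sep 8, 211 sold [LIFO — newest first]: 211 @ $8 = $1,688
Sep 15, 235 sold [LIFO — newest first]: 122 @ $9 + 113 @ $8 = $2,002
Total COGS = $1,688 + $2,002 = $3,690
Ending inventory: 188 @ $7 + 89 @ $8 + 8 @ $8 = $2,092
Check: goods available $5,782 = COGS $3,690 + ending $2,092

COGS = $3,690; ending inventory = $2,092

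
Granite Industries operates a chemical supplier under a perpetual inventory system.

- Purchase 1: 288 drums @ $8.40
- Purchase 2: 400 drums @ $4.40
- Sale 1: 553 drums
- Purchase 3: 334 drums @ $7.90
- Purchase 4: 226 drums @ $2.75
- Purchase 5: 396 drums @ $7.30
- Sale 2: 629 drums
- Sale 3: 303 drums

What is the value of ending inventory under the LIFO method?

Ending inventory = $1,323.60

Sale 1 (553) [LIFO — newest first]: 400 @ $4.40 + 153 @ $8.40 = $3,045.20
Sale 2 (629) [LIFO — newest first]: 396 @ $7.30 + 226 @ $2.75 + 7 @ $7.90 = $3,567.60
Sale 3 (303) [LIFO — newest first]: 303 @ $7.90 = $2,393.70
Total COGS = $3,045.20 + $3,567.60 + $2,393.70 = $9,006.50
Ending inventory: 135 @ $8.40 + 24 @ $7.90 = $1,323.60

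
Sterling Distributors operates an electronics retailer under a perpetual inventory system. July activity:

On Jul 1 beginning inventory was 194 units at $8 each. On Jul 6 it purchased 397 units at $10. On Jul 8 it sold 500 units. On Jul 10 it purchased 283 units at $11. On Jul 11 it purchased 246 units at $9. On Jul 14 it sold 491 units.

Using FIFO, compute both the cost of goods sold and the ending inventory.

COGS = $9,688; ending inventory = $1,161

Jul 8, 500 sold [FIFO — oldest first]: 194 @ $8 + 306 @ $10 = $4,612
Jul 14, 491 sold [FIFO — oldest first]: 91 @ $10 + 283 @ $11 + 117 @ $9 = $5,076
Total COGS = $4,612 + $5,076 = $9,688
Ending inventory: 129 @ $9 = $1,161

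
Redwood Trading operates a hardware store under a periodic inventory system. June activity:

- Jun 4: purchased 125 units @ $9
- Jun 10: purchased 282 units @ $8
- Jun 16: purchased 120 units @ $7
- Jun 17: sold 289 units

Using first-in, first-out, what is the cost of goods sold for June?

Jun 17, 289 sold [FIFO — oldest first]: 125 @ $9 + 164 @ $8 = $2,437
Ending inventory: 118 @ $8 + 120 @ $7 = $1,784
Check: goods available $4,221 = COGS $2,437 + ending $1,784

COGS = $2,437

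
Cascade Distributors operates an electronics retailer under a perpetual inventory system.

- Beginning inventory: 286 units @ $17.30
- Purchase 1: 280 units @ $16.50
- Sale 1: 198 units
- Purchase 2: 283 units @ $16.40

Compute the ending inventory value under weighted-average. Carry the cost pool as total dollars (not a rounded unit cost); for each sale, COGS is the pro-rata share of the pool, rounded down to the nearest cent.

After Beginning: 286 on hand, pool $4,947.80 (≈ $17.3000 each)
After Purchase 1: 566 on hand, pool $9,567.80 (≈ $16.9042 each)
Sale 1, sell 198: 198/566 × $9,567.80 → $3,347.03
After Purchase 2: 651 on hand, pool $10,861.97 (≈ $16.6851 each)
Ending inventory (cost pool remaining) = $10,861.97
Check: goods available $14,209.00 = COGS $3,347.03 + ending $10,861.97

Ending inventory = $10,861.97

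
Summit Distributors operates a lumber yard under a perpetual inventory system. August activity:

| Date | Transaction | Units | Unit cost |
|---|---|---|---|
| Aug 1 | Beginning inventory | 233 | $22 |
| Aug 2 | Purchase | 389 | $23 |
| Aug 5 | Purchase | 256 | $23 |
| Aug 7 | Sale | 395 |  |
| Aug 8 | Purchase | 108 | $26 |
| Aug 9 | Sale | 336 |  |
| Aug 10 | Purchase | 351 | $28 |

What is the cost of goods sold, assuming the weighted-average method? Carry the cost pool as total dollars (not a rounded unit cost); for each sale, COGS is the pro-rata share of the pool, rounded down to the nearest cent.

COGS = $16,819.50

After Aug 1: 233 on hand, pool $5,126.00 (≈ $22.0000 each)
After Aug 2: 622 on hand, pool $14,073.00 (≈ $22.6254 each)
After Aug 5: 878 on hand, pool $19,961.00 (≈ $22.7346 each)
Aug 7, sell 395: 395/878 × $19,961.00 → $8,980.17
After Aug 8: 591 on hand, pool $13,788.83 (≈ $23.3314 each)
Aug 9, sell 336: 336/591 × $13,788.83 → $7,839.33
After Aug 10: 606 on hand, pool $15,777.50 (≈ $26.0355 each)
Total COGS = $8,980.17 + $7,839.33 = $16,819.50
Ending inventory (cost pool remaining) = $15,777.50
Check: goods available $32,597.00 = COGS $16,819.50 + ending $15,777.50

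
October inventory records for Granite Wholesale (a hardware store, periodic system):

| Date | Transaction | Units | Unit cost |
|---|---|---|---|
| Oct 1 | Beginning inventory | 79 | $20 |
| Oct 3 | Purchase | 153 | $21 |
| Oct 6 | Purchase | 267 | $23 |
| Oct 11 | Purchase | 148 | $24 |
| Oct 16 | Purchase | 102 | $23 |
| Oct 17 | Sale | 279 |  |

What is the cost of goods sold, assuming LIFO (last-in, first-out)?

Oct 17, 279 sold [LIFO — newest first]: 102 @ $23 + 148 @ $24 + 29 @ $23 = $6,565
Ending inventory: 79 @ $20 + 153 @ $21 + 238 @ $23 = $10,267

COGS = $6,565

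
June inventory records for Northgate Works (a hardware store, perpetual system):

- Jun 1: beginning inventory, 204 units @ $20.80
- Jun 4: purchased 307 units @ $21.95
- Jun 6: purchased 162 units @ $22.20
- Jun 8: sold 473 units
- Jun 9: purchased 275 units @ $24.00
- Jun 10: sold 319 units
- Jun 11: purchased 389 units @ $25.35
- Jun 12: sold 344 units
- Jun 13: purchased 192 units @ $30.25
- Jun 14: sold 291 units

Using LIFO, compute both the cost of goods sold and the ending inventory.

COGS = $34,725.80; ending inventory = $2,121.60

Jun 8, 473 sold [LIFO — newest first]: 162 @ $22.20 + 307 @ $21.95 + 4 @ $20.80 = $10,418.25
Jun 10, 319 sold [LIFO — newest first]: 275 @ $24.00 + 44 @ $20.80 = $7,515.20
Jun 12, 344 sold [LIFO — newest first]: 344 @ $25.35 = $8,720.40
Jun 14, 291 sold [LIFO — newest first]: 192 @ $30.25 + 45 @ $25.35 + 54 @ $20.80 = $8,071.95
Total COGS = $10,418.25 + $7,515.20 + $8,720.40 + $8,071.95 = $34,725.80
Ending inventory: 102 @ $20.80 = $2,121.60
Check: goods available $36,847.40 = COGS $34,725.80 + ending $2,121.60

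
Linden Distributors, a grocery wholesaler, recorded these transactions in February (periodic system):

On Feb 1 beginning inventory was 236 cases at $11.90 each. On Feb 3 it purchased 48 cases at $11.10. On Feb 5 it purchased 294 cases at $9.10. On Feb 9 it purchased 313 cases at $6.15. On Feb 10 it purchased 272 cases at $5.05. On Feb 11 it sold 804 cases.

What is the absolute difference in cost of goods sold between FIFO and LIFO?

$2,115.05

FIFO COGS: 236 @ $11.90 + 48 @ $11.10 + 294 @ $9.10 + 226 @ $6.15 = $7,406.50
LIFO COGS: 272 @ $5.05 + 313 @ $6.15 + 219 @ $9.10 = $5,291.45
Difference = |$7,406.50 − $5,291.45| = $2,115.05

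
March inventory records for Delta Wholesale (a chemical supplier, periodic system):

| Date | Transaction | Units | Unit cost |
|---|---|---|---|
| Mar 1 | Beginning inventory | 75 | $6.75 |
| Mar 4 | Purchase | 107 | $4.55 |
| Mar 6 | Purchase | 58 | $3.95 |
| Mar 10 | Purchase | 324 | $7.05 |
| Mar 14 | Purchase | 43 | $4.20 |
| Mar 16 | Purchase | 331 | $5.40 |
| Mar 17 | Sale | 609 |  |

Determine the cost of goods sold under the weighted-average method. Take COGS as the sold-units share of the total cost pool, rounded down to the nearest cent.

Mar 17, sell 609: 609/938 × $5,474.40 → $3,554.27
Ending inventory (cost pool remaining) = $1,920.13

COGS = $3,554.27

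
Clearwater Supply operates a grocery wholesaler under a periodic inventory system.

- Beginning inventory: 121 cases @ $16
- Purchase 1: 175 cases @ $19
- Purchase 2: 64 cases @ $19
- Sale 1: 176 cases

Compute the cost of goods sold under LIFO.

Sale 1 (176) [LIFO — newest first]: 64 @ $19 + 112 @ $19 = $3,344
Ending inventory: 121 @ $16 + 63 @ $19 = $3,133

COGS = $3,344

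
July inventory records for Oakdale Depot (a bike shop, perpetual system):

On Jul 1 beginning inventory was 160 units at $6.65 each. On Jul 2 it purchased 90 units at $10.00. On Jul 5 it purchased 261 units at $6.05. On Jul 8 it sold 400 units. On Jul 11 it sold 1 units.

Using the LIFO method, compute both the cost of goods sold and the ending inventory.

Jul 8, 400 sold [LIFO — newest first]: 261 @ $6.05 + 90 @ $10.00 + 49 @ $6.65 = $2,804.90
Jul 11, 1 sold [LIFO — newest first]: 1 @ $6.65 = $6.65
Total COGS = $2,804.90 + $6.65 = $2,811.55
Ending inventory: 110 @ $6.65 = $731.50
Check: goods available $3,543.05 = COGS $2,811.55 + ending $731.50

COGS = $2,811.55; ending inventory = $731.50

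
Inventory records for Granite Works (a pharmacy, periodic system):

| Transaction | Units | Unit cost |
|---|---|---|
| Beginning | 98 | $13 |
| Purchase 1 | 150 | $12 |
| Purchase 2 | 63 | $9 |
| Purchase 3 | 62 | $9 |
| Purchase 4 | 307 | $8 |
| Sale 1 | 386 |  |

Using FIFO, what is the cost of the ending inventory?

Ending inventory = $2,352

Sale 1 (386) [FIFO — oldest first]: 98 @ $13 + 150 @ $12 + 63 @ $9 + 62 @ $9 + 13 @ $8 = $4,303
Ending inventory: 294 @ $8 = $2,352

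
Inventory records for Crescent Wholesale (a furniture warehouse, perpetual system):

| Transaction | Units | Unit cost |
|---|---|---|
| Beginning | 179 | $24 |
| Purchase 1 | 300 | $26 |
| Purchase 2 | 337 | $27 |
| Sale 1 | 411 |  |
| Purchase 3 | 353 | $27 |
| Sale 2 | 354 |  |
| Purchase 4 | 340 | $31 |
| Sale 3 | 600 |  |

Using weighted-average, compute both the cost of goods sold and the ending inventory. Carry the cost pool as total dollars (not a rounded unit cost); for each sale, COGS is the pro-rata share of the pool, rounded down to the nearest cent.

COGS = $37,157.62; ending inventory = $4,108.38

After Beginning: 179 on hand, pool $4,296.00 (≈ $24.0000 each)
After Purchase 1: 479 on hand, pool $12,096.00 (≈ $25.2526 each)
After Purchase 2: 816 on hand, pool $21,195.00 (≈ $25.9743 each)
Sale 1, sell 411: 411/816 × $21,195.00 → $10,675.42
After Purchase 3: 758 on hand, pool $20,050.58 (≈ $26.4520 each)
Sale 2, sell 354: 354/758 × $20,050.58 → $9,363.99
After Purchase 4: 744 on hand, pool $21,226.59 (≈ $28.5304 each)
Sale 3, sell 600: 600/744 × $21,226.59 → $17,118.21
Total COGS = $10,675.42 + $9,363.99 + $17,118.21 = $37,157.62
Ending inventory (cost pool remaining) = $4,108.38
Check: goods available $41,266.00 = COGS $37,157.62 + ending $4,108.38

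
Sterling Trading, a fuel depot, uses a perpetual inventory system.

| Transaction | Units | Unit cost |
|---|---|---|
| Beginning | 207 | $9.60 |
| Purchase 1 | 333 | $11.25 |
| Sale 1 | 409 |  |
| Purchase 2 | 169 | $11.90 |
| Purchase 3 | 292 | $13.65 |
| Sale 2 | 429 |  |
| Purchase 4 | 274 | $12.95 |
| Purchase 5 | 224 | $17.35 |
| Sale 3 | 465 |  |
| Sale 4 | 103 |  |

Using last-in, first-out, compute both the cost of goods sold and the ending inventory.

COGS = $18,272.25; ending inventory = $892.80

Sale 1 (409) [LIFO — newest first]: 333 @ $11.25 + 76 @ $9.60 = $4,475.85
Sale 2 (429) [LIFO — newest first]: 292 @ $13.65 + 137 @ $11.90 = $5,616.10
Sale 3 (465) [LIFO — newest first]: 224 @ $17.35 + 241 @ $12.95 = $7,007.35
Sale 4 (103) [LIFO — newest first]: 33 @ $12.95 + 32 @ $11.90 + 38 @ $9.60 = $1,172.95
Total COGS = $4,475.85 + $5,616.10 + $7,007.35 + $1,172.95 = $18,272.25
Ending inventory: 93 @ $9.60 = $892.80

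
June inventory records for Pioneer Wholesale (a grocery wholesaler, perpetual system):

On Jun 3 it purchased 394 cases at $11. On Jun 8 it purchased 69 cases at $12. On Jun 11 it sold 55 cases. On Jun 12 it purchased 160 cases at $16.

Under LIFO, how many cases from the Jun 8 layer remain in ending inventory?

Jun 11, 55 sold [LIFO — newest first]: 55 @ $12 = $660
Ending inventory: 394 @ $11 + 14 @ $12 + 160 @ $16 = $7,062
Check: goods available $7,722 = COGS $660 + ending $7,062

14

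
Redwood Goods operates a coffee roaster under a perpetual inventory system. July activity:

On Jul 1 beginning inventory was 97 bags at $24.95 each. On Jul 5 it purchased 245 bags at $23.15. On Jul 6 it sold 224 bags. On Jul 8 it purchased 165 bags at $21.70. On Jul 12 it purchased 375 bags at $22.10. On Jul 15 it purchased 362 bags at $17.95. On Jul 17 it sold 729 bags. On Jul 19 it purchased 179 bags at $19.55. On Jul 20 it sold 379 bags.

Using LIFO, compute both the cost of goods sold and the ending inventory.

Jul 6, 224 sold [LIFO — newest first]: 224 @ $23.15 = $5,185.60
Jul 17, 729 sold [LIFO — newest first]: 362 @ $17.95 + 367 @ $22.10 = $14,608.60
Jul 20, 379 sold [LIFO — newest first]: 179 @ $19.55 + 8 @ $22.10 + 165 @ $21.70 + 21 @ $23.15 + 6 @ $24.95 = $7,892.60
Total COGS = $5,185.60 + $14,608.60 + $7,892.60 = $27,686.80
Ending inventory: 91 @ $24.95 = $2,270.45
Check: goods available $29,957.25 = COGS $27,686.80 + ending $2,270.45

COGS = $27,686.80; ending inventory = $2,270.45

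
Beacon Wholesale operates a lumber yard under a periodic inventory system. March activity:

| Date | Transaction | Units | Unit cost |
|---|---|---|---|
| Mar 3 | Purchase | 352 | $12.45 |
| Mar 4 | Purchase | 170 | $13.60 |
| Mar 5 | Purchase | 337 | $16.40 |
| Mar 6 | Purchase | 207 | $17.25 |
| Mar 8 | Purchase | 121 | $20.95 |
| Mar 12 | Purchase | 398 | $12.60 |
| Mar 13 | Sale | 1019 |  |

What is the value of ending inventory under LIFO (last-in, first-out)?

Mar 13, 1019 sold [LIFO — newest first]: 398 @ $12.60 + 121 @ $20.95 + 207 @ $17.25 + 293 @ $16.40 = $15,925.70
Ending inventory: 352 @ $12.45 + 170 @ $13.60 + 44 @ $16.40 = $7,416.00
Check: goods available $23,341.70 = COGS $15,925.70 + ending $7,416.00

Ending inventory = $7,416.00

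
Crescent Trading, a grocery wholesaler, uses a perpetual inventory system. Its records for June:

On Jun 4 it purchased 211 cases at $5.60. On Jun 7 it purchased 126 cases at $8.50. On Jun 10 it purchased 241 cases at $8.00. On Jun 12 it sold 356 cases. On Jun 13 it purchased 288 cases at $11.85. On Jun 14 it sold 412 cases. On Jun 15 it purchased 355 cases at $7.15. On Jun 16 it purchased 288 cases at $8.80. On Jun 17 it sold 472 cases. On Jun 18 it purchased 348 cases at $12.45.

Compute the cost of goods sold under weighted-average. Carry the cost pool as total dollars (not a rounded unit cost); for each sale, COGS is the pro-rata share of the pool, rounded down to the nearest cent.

COGS = $10,474.48

After Jun 4: 211 on hand, pool $1,181.60 (≈ $5.6000 each)
After Jun 7: 337 on hand, pool $2,252.60 (≈ $6.6843 each)
After Jun 10: 578 on hand, pool $4,180.60 (≈ $7.2329 each)
Jun 12, sell 356: 356/578 × $4,180.60 → $2,574.90
After Jun 13: 510 on hand, pool $5,018.50 (≈ $9.8402 each)
Jun 14, sell 412: 412/510 × $5,018.50 → $4,054.16
After Jun 15: 453 on hand, pool $3,502.59 (≈ $7.7320 each)
After Jun 16: 741 on hand, pool $6,036.99 (≈ $8.1471 each)
Jun 17, sell 472: 472/741 × $6,036.99 → $3,845.42
After Jun 18: 617 on hand, pool $6,524.17 (≈ $10.5740 each)
Total COGS = $2,574.90 + $4,054.16 + $3,845.42 = $10,474.48
Ending inventory (cost pool remaining) = $6,524.17
Check: goods available $16,998.65 = COGS $10,474.48 + ending $6,524.17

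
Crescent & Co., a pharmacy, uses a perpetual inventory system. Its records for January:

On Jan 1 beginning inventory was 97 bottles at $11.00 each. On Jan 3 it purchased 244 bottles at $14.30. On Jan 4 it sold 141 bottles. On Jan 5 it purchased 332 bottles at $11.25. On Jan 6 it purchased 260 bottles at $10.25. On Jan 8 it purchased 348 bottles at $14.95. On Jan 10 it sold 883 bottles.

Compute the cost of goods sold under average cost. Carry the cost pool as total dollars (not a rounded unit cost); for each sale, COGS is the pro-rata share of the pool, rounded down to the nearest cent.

After Jan 1: 97 on hand, pool $1,067.00 (≈ $11.0000 each)
After Jan 3: 341 on hand, pool $4,556.20 (≈ $13.3613 each)
Jan 4, sell 141: 141/341 × $4,556.20 → $1,883.94
After Jan 5: 532 on hand, pool $6,407.26 (≈ $12.0437 each)
After Jan 6: 792 on hand, pool $9,072.26 (≈ $11.4549 each)
After Jan 8: 1140 on hand, pool $14,274.86 (≈ $12.5218 each)
Jan 10, sell 883: 883/1140 × $14,274.86 → $11,056.75
Total COGS = $1,883.94 + $11,056.75 = $12,940.69
Ending inventory (cost pool remaining) = $3,218.11
Check: goods available $16,158.80 = COGS $12,940.69 + ending $3,218.11

COGS = $12,940.69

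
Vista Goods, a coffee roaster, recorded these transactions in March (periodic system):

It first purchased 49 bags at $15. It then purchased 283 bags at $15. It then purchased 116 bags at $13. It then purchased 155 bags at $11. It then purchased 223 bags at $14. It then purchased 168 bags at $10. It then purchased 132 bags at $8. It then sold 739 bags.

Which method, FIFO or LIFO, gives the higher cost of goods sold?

FIFO COGS: 49 @ $15 + 283 @ $15 + 116 @ $13 + 155 @ $11 + 136 @ $14 = $10,097
LIFO COGS: 132 @ $8 + 168 @ $10 + 223 @ $14 + 155 @ $11 + 61 @ $13 = $8,356

FIFO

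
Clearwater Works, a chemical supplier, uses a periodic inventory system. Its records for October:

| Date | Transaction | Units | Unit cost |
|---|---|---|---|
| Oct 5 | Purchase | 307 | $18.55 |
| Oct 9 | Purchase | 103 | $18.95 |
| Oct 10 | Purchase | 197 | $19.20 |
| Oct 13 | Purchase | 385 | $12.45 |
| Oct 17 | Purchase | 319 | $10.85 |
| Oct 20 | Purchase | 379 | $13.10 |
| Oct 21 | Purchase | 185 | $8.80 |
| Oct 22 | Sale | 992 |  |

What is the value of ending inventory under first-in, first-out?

Ending inventory = $10,054.05

Oct 22, 992 sold [FIFO — oldest first]: 307 @ $18.55 + 103 @ $18.95 + 197 @ $19.20 + 385 @ $12.45 = $16,222.35
Ending inventory: 319 @ $10.85 + 379 @ $13.10 + 185 @ $8.80 = $10,054.05
Check: goods available $26,276.40 = COGS $16,222.35 + ending $10,054.05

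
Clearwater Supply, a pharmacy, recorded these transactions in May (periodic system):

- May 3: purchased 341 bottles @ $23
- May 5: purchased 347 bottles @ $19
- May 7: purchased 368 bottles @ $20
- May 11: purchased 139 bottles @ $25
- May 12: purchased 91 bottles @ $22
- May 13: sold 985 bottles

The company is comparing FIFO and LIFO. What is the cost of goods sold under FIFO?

FIFO COGS: 341 @ $23 + 347 @ $19 + 297 @ $20 = $20,376
LIFO COGS: 91 @ $22 + 139 @ $25 + 368 @ $20 + 347 @ $19 + 40 @ $23 = $20,350

COGS = $20,376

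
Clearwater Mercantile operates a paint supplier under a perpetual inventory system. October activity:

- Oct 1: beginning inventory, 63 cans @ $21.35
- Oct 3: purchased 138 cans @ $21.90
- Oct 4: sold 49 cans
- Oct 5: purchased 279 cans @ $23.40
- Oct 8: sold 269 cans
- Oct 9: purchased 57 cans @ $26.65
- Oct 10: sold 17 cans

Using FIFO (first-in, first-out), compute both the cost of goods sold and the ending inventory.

COGS = $7,502.85; ending inventory = $4,912.05

Oct 4, 49 sold [FIFO — oldest first]: 49 @ $21.35 = $1,046.15
Oct 8, 269 sold [FIFO — oldest first]: 14 @ $21.35 + 138 @ $21.90 + 117 @ $23.40 = $6,058.90
Oct 10, 17 sold [FIFO — oldest first]: 17 @ $23.40 = $397.80
Total COGS = $1,046.15 + $6,058.90 + $397.80 = $7,502.85
Ending inventory: 145 @ $23.40 + 57 @ $26.65 = $4,912.05
Check: goods available $12,414.90 = COGS $7,502.85 + ending $4,912.05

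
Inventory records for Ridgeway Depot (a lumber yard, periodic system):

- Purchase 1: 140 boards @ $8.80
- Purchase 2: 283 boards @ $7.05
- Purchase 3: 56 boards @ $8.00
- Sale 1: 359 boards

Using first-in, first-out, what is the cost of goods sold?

COGS = $2,775.95

Sale 1 (359) [FIFO — oldest first]: 140 @ $8.80 + 219 @ $7.05 = $2,775.95
Ending inventory: 64 @ $7.05 + 56 @ $8.00 = $899.20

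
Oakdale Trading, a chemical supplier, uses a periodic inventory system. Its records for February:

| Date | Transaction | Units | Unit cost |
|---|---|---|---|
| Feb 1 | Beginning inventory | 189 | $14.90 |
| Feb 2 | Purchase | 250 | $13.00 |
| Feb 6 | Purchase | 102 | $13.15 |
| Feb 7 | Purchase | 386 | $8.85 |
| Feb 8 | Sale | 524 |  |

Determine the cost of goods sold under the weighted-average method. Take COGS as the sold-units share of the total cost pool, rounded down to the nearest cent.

Feb 8, sell 524: 524/927 × $10,823.50 → $6,118.13
Ending inventory (cost pool remaining) = $4,705.37

COGS = $6,118.13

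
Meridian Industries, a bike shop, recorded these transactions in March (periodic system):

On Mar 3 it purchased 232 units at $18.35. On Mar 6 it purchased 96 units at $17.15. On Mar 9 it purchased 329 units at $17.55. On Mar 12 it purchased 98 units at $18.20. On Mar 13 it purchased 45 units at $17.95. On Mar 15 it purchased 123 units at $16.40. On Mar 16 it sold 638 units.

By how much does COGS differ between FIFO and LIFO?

FIFO COGS: 232 @ $18.35 + 96 @ $17.15 + 310 @ $17.55 = $11,344.10
LIFO COGS: 123 @ $16.40 + 45 @ $17.95 + 98 @ $18.20 + 329 @ $17.55 + 43 @ $17.15 = $11,119.95
Difference = |$11,344.10 − $11,119.95| = $224.15

$224.15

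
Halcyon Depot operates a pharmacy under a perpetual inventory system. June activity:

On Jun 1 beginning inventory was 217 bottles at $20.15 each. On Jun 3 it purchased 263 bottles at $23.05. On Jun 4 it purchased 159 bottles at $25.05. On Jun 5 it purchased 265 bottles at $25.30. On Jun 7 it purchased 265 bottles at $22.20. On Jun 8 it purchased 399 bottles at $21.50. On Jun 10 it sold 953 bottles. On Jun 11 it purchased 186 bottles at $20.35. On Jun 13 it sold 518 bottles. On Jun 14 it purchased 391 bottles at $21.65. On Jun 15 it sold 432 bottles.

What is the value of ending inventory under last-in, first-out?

Jun 10, 953 sold [LIFO — newest first]: 399 @ $21.50 + 265 @ $22.20 + 265 @ $25.30 + 24 @ $25.05 = $21,767.20
Jun 13, 518 sold [LIFO — newest first]: 186 @ $20.35 + 135 @ $25.05 + 197 @ $23.05 = $11,707.70
Jun 15, 432 sold [LIFO — newest first]: 391 @ $21.65 + 41 @ $23.05 = $9,410.20
Total COGS = $21,767.20 + $11,707.70 + $9,410.20 = $42,885.10
Ending inventory: 217 @ $20.15 + 25 @ $23.05 = $4,948.80
Check: goods available $47,833.90 = COGS $42,885.10 + ending $4,948.80

Ending inventory = $4,948.80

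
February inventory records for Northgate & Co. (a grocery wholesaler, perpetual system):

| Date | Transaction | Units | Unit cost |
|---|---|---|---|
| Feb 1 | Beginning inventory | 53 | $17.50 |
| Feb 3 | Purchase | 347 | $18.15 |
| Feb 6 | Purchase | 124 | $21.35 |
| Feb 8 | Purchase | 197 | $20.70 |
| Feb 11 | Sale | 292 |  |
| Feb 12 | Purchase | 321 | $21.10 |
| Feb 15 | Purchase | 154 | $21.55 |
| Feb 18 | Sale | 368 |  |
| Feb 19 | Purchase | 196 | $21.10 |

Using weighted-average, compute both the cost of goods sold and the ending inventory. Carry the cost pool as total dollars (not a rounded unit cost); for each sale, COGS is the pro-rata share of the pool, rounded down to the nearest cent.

After Feb 1: 53 on hand, pool $927.50 (≈ $17.5000 each)
After Feb 3: 400 on hand, pool $7,225.55 (≈ $18.0639 each)
After Feb 6: 524 on hand, pool $9,872.95 (≈ $18.8415 each)
After Feb 8: 721 on hand, pool $13,950.85 (≈ $19.3493 each)
Feb 11, sell 292: 292/721 × $13,950.85 → $5,649.99
After Feb 12: 750 on hand, pool $15,073.96 (≈ $20.0986 each)
After Feb 15: 904 on hand, pool $18,392.66 (≈ $20.3459 each)
Feb 18, sell 368: 368/904 × $18,392.66 → $7,487.27
After Feb 19: 732 on hand, pool $15,040.99 (≈ $20.5478 each)
Total COGS = $5,649.99 + $7,487.27 = $13,137.26
Ending inventory (cost pool remaining) = $15,040.99

COGS = $13,137.26; ending inventory = $15,040.99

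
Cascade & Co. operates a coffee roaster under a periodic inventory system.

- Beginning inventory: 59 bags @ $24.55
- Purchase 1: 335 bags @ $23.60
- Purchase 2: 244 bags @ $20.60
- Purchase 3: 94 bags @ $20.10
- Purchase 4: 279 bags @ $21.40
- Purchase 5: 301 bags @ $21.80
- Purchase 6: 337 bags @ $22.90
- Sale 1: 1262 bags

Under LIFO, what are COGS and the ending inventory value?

Sale 1 (1262) [LIFO — newest first]: 337 @ $22.90 + 301 @ $21.80 + 279 @ $21.40 + 94 @ $20.10 + 244 @ $20.60 + 7 @ $23.60 = $27,330.70
Ending inventory: 59 @ $24.55 + 328 @ $23.60 = $9,189.25
Check: goods available $36,519.95 = COGS $27,330.70 + ending $9,189.25

COGS = $27,330.70; ending inventory = $9,189.25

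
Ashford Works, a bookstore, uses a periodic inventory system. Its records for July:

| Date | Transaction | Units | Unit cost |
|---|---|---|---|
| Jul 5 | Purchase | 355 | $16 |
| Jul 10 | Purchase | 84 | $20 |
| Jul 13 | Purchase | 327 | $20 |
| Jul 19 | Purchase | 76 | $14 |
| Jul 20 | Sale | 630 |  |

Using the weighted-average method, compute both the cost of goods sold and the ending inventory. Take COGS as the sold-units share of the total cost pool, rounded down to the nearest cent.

Jul 20, sell 630: 630/842 × $14,964.00 → $11,196.34
Ending inventory (cost pool remaining) = $3,767.66

COGS = $11,196.34; ending inventory = $3,767.66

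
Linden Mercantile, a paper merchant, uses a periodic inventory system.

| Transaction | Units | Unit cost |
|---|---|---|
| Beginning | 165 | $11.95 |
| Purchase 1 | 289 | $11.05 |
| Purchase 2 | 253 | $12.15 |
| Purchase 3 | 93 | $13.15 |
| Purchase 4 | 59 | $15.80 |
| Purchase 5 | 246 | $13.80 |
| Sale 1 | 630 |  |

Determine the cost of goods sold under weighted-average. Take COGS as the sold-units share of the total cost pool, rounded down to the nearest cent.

Sale 1, sell 630: 630/1105 × $13,789.10 → $7,861.65
Ending inventory (cost pool remaining) = $5,927.45

COGS = $7,861.65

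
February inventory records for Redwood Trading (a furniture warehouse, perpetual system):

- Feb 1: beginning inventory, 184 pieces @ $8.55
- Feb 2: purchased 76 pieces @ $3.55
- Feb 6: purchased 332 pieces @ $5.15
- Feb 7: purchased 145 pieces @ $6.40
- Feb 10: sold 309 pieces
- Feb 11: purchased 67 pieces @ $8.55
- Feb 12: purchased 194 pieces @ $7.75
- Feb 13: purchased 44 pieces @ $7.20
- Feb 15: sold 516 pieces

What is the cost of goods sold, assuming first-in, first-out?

COGS = $5,216.40

Feb 10, 309 sold [FIFO — oldest first]: 184 @ $8.55 + 76 @ $3.55 + 49 @ $5.15 = $2,095.35
Feb 15, 516 sold [FIFO — oldest first]: 283 @ $5.15 + 145 @ $6.40 + 67 @ $8.55 + 21 @ $7.75 = $3,121.05
Total COGS = $2,095.35 + $3,121.05 = $5,216.40
Ending inventory: 173 @ $7.75 + 44 @ $7.20 = $1,657.55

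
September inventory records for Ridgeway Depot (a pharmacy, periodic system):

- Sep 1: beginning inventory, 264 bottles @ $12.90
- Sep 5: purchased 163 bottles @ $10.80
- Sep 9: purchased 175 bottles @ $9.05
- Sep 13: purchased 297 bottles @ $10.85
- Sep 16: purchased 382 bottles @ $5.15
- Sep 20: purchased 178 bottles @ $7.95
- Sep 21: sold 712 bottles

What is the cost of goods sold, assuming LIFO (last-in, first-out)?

COGS = $5,031.60

Sep 21, 712 sold [LIFO — newest first]: 178 @ $7.95 + 382 @ $5.15 + 152 @ $10.85 = $5,031.60
Ending inventory: 264 @ $12.90 + 163 @ $10.80 + 175 @ $9.05 + 145 @ $10.85 = $8,323.00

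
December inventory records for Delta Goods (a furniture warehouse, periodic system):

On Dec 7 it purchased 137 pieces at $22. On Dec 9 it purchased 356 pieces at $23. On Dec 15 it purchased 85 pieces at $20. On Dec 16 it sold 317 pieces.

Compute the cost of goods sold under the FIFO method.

Dec 16, 317 sold [FIFO — oldest first]: 137 @ $22 + 180 @ $23 = $7,154
Ending inventory: 176 @ $23 + 85 @ $20 = $5,748

COGS = $7,154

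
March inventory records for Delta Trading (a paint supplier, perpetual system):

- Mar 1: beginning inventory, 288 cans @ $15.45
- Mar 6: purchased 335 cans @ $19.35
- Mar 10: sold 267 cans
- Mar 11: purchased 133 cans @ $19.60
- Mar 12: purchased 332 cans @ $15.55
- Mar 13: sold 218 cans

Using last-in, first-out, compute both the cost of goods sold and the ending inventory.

COGS = $8,556.35; ending inventory = $10,144.90

Mar 10, 267 sold [LIFO — newest first]: 267 @ $19.35 = $5,166.45
Mar 13, 218 sold [LIFO — newest first]: 218 @ $15.55 = $3,389.90
Total COGS = $5,166.45 + $3,389.90 = $8,556.35
Ending inventory: 288 @ $15.45 + 68 @ $19.35 + 133 @ $19.60 + 114 @ $15.55 = $10,144.90
Check: goods available $18,701.25 = COGS $8,556.35 + ending $10,144.90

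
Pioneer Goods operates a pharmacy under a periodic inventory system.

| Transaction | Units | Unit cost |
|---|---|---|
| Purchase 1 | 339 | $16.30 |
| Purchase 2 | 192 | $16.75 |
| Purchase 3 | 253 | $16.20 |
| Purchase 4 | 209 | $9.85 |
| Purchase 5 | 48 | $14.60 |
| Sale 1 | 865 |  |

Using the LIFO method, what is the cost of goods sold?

Sale 1 (865) [LIFO — newest first]: 48 @ $14.60 + 209 @ $9.85 + 253 @ $16.20 + 192 @ $16.75 + 163 @ $16.30 = $12,730.95
Ending inventory: 176 @ $16.30 = $2,868.80
Check: goods available $15,599.75 = COGS $12,730.95 + ending $2,868.80

COGS = $12,730.95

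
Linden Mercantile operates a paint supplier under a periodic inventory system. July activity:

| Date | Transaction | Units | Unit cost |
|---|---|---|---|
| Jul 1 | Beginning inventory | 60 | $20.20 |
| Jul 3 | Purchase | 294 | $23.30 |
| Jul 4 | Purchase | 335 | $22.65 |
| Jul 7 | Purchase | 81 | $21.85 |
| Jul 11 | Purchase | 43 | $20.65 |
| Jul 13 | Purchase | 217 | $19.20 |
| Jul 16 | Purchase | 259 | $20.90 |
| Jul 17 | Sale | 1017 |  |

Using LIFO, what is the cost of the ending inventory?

Ending inventory = $6,151.60

Jul 17, 1017 sold [LIFO — newest first]: 259 @ $20.90 + 217 @ $19.20 + 43 @ $20.65 + 81 @ $21.85 + 335 @ $22.65 + 82 @ $23.30 = $21,735.65
Ending inventory: 60 @ $20.20 + 212 @ $23.30 = $6,151.60
Check: goods available $27,887.25 = COGS $21,735.65 + ending $6,151.60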